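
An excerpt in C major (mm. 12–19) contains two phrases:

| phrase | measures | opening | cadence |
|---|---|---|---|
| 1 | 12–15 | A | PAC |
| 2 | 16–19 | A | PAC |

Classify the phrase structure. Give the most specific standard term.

Both phrases have the same opening (A) and the same cadence (perfect authentic cadence): the second is a restatement, not a consequent, so this is a repeated phrase rather than a period.

repeated phrase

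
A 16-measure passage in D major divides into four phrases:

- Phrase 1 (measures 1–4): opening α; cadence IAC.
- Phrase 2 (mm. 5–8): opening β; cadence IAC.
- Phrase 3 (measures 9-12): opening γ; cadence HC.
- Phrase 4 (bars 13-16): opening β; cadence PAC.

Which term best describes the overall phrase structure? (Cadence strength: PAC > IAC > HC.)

Four phrases in two halves: the first half (mm. 1–8) ends with an imperfect authentic cadence, the second (mm. 9-16) with a perfect authentic cadence — a large antecedent–consequent pair, i.e. a double period.
Phrase 3 begins with different material from phrase 1, making it contrasting.

contrasting double period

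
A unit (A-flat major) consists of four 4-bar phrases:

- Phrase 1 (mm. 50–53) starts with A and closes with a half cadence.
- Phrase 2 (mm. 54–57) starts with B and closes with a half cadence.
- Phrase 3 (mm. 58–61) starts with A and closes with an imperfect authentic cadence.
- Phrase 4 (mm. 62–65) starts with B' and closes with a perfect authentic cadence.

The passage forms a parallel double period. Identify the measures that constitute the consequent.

In a double period the four phrases pair into a large antecedent (phrases 1–2, ending half cadence) and a large consequent (phrases 3–4, ending perfect authentic cadence). The consequent spans measures 58-65.

measures 58–65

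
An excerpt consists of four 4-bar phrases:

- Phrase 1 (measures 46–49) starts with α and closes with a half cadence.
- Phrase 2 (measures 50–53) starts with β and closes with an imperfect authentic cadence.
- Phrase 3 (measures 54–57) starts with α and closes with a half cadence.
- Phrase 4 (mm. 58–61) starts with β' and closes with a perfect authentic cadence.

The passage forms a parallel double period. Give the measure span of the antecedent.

measures 46–53

In a double period the first pair of phrases (ending imperfect authentic cadence) is the large antecedent and the second pair (ending perfect authentic cadence) is the large consequent; the antecedent is measures 46–53.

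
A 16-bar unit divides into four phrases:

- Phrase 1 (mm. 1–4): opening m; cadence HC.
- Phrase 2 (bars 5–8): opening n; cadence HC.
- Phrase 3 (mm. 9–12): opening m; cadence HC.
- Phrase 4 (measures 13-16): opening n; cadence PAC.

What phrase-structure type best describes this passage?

Four phrases in two halves: the first half (mm. 1-8) ends with a half cadence, the second (bars 9–16) with a perfect authentic cadence — a large antecedent–consequent pair, i.e. a double period.
Phrase 3 begins with the same material as phrase 1, making it parallel.

parallel double period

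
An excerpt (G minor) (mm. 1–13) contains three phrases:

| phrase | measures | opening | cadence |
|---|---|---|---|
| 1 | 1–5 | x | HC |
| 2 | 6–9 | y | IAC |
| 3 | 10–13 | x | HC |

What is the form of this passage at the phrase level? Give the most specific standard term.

The final phrase closes with a half cadence, which is not stronger than the preceding imperfect authentic cadence; the 3 phrases lack an overall antecedent–consequent design and so form a phrase group.

phrase group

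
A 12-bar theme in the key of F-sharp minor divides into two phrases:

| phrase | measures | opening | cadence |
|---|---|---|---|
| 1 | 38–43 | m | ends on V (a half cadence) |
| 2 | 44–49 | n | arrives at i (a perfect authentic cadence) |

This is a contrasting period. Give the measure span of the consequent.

The phrase ending with the weaker cadence (half cadence) is the antecedent; the one ending more conclusively (perfect authentic cadence) is the consequent. The consequent is measures 44–49.

measures 44–49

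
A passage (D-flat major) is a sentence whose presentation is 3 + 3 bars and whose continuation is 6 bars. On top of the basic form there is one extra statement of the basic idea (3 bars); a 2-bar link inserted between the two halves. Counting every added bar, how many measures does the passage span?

Basic sentence: 3 + 3 + 6 = 12 bars.
12 (basic form) + 3 (extra statement) + 2 (link) = 17.

17 measures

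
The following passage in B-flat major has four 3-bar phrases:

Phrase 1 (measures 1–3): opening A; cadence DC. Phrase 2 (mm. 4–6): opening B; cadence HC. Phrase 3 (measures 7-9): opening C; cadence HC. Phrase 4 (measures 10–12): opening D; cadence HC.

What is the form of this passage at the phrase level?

phrase group

Phrase 4 ends with a half cadence, no stronger than phrase 2's half cadence, so the four phrases do not form a double period; nor do phrases 3–4 duplicate 1–2, so it is not a repeated period. With no phrase reaching a conclusive cadence, the passage is a phrase group.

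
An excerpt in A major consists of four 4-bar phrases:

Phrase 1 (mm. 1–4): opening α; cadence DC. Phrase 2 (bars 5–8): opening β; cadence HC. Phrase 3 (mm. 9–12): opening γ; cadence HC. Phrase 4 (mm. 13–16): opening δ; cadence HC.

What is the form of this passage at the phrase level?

Phrase 4 ends with a half cadence, no stronger than phrase 2's half cadence, so the four phrases do not form a double period; nor do phrases 3–4 duplicate 1–2, so it is not a repeated period. With no phrase reaching a conclusive cadence, the passage is a phrase group.

phrase group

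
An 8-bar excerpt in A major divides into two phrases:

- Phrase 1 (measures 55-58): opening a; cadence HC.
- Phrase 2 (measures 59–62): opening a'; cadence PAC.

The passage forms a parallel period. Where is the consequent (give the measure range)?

The antecedent is the phrase ending with the weaker cadence (half cadence, phrase 1) and the consequent the one ending more conclusively (perfect authentic cadence, phrase 2); the consequent is bars 59–62.

measures 59–62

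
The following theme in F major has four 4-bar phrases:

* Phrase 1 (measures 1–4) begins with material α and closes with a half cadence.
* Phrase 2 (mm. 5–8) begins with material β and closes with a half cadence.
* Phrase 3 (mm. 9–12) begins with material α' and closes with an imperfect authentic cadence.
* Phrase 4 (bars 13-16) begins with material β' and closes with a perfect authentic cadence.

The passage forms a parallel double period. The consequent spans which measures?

measures 9–16

In a double period the four phrases pair into a large antecedent (phrases 1–2, ending half cadence) and a large consequent (phrases 3–4, ending perfect authentic cadence). The consequent spans measures 9-16.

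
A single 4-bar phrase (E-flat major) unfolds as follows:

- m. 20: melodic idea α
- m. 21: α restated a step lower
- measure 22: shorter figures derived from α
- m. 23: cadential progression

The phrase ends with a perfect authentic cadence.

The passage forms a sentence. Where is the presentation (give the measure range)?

The presentation of a sentence is the basic idea (m. 20) plus its repetition (bar 21); the presentation is therefore bars 20-21.

measures 20–21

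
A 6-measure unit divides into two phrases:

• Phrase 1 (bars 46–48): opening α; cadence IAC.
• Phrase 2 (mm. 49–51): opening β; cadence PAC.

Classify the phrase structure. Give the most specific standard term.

contrasting period

Phrase 1 ends with an imperfect authentic cadence (weaker) and phrase 2 with a perfect authentic cadence (stronger): antecedent + consequent = a period.
The two phrases open with different material (α / β), so the period is contrasting.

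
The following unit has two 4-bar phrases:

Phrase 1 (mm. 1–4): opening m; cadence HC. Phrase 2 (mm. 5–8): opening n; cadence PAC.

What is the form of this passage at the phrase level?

Phrase 1 ends with a half cadence (weaker) and phrase 2 with a perfect authentic cadence (stronger): antecedent + consequent = a period.
The two phrases open with different material (m / n), so the period is contrasting.

contrasting period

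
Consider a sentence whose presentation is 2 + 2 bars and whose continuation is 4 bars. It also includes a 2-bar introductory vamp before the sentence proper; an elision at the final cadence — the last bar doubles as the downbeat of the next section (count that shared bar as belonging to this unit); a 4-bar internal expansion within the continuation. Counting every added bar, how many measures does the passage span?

Basic sentence: 2 + 2 + 4 = 8 bars.
8 (basic form) + 2 (introduction) + 4 (internal expansion) = 14.
The elision shares a bar with the next section but does not change this unit's count.

14 measures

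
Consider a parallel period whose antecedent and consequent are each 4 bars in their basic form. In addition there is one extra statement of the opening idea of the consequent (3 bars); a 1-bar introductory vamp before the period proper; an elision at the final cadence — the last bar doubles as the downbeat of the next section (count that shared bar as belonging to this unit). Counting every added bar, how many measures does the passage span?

12 measures

Basic parallel period: 4 + 4 = 8 bars.
8 (basic form) + 3 (extra statement) + 1 (introduction) = 12.
The elision shares a bar with the next section but does not change this unit's count.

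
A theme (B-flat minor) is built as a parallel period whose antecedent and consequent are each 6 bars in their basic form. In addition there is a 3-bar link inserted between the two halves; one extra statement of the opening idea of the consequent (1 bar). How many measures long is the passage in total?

Basic parallel period: 6 + 6 = 12 bars.
12 (basic form) + 3 (link) + 1 (extra statement) = 16.

16 measures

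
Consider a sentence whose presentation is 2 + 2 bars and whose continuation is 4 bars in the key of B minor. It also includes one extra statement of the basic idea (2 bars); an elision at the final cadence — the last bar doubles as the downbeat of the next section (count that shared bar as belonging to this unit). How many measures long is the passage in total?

Basic sentence: 2 + 2 + 4 = 8 bars.
8 (basic form) + 2 (extra statement) = 10.
The elision shares a bar with the next section but does not change this unit's count.

10 measures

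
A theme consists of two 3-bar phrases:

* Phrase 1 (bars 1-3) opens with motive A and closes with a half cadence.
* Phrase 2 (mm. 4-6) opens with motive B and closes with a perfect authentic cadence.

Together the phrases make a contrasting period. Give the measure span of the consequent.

The phrase ending with the weaker cadence (half cadence) is the antecedent; the one ending more conclusively (perfect authentic cadence) is the consequent. The consequent is measures 4–6.

measures 4–6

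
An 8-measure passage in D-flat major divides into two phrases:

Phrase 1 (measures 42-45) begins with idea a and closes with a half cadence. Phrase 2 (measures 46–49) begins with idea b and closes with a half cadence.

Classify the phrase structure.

phrase group

The second phrase closes with a half cadence, which is not stronger than the first phrase's half cadence; without a weak→strong cadential pair there is no antecedent–consequent relationship, so this is a phrase group rather than a period.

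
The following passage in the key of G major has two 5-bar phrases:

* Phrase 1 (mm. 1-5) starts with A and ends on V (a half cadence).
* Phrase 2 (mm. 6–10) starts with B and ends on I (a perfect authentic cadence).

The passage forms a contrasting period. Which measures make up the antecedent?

The antecedent is the phrase ending with the weaker cadence (half cadence, phrase 1) and the consequent the one ending more conclusively (perfect authentic cadence, phrase 2); the antecedent is bars 1-5.

measures 1–5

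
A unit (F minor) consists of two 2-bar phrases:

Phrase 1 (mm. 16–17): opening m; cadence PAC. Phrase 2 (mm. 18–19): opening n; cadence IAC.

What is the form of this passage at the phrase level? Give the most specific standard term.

The second phrase closes with an imperfect authentic cadence, which is not stronger than the first phrase's perfect authentic cadence; without a weak→strong cadential pair there is no antecedent–consequent relationship, so this is a phrase group rather than a period.

phrase group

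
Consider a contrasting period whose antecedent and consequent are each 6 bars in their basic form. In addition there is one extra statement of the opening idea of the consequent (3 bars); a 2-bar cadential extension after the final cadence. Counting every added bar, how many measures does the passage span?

Basic contrasting period: 6 + 6 = 12 bars.
12 (basic form) + 3 (extra statement) + 2 (cadential extension) = 17.

17 measures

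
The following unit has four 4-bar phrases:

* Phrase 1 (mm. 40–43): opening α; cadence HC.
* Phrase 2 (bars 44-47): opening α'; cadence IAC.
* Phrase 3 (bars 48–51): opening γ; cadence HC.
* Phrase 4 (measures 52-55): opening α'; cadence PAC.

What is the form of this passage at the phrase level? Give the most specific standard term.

contrasting double period

Four phrases in two halves: the first half (bars 40-47) ends with an imperfect authentic cadence, the second (measures 48–55) with a perfect authentic cadence — a large antecedent–consequent pair, i.e. a double period.
Phrase 3 begins with different material from phrase 1, making it contrasting.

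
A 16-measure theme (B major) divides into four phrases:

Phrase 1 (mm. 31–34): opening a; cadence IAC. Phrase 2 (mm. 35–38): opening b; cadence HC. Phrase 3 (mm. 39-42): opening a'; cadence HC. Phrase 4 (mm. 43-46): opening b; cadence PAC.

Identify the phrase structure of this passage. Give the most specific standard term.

parallel double period

Four phrases in two halves: the first half (mm. 31–38) ends with a half cadence, the second (mm. 39–46) with a perfect authentic cadence — a large antecedent–consequent pair, i.e. a double period.
Phrase 3 begins with the same material as phrase 1, making it parallel.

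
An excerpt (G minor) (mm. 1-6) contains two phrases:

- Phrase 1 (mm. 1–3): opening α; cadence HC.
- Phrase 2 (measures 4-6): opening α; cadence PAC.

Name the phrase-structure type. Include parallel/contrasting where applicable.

Phrase 1 ends with a half cadence (weaker) and phrase 2 with a perfect authentic cadence (stronger): antecedent + consequent = a period.
The two phrases open with the same material (α / α), so the period is parallel.

parallel period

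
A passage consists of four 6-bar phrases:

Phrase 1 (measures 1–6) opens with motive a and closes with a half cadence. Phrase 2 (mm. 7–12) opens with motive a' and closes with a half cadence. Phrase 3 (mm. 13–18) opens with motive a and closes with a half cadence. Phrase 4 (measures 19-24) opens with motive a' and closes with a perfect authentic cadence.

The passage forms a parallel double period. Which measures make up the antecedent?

measures 1–12

In a double period the first pair of phrases (ending half cadence) is the large antecedent and the second pair (ending perfect authentic cadence) is the large consequent; the antecedent is measures 1–12.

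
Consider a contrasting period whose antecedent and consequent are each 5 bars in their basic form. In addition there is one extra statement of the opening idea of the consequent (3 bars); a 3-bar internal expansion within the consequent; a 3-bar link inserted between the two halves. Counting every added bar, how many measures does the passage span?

Basic contrasting period: 5 + 5 = 10 bars.
10 (basic form) + 3 (extra statement) + 3 (internal expansion) + 3 (link) = 19.

19 measures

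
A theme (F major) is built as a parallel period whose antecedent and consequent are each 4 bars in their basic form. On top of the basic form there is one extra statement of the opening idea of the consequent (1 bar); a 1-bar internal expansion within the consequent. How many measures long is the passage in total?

10 measures

Basic parallel period: 4 + 4 = 8 bars.
8 (basic form) + 1 (extra statement) + 1 (internal expansion) = 10.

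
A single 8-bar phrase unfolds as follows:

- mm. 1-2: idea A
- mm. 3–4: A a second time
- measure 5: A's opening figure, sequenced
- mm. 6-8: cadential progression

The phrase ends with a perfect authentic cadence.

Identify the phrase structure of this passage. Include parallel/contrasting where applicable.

sentence

Basic idea (mm. 1-2) + its repetition (mm. 3–4) form the presentation; fragmentation and cadence (measures 5-8) form the continuation — the 8-bar whole is a sentence.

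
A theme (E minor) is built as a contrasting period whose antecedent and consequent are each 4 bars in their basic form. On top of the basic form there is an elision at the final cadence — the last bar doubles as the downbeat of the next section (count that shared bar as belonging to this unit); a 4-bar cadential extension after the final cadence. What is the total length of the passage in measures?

12 measures

Basic contrasting period: 4 + 4 = 8 bars.
8 (basic form) + 4 (cadential extension) = 12.
The elision shares a bar with the next section but does not change this unit's count.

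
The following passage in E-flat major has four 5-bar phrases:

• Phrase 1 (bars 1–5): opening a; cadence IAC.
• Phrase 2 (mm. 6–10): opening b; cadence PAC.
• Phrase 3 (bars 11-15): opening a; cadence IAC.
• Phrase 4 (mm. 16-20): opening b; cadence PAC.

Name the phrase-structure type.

repeated period

The cadence pattern IAC–PAC–IAC–PAC is weak–strong twice, and phrases 3–4 restate phrases 1–2: a period heard twice, not a double period (which would end weakly at phrase 2).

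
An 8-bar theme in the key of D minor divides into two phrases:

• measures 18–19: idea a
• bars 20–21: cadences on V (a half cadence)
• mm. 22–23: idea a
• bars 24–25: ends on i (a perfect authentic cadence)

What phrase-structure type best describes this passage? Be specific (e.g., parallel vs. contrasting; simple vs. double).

parallel period

Phrase 1 ends with a half cadence (weaker) and phrase 2 with a perfect authentic cadence (stronger): antecedent + consequent = a period.
The two phrases open with the same material (a / a), so the period is parallel.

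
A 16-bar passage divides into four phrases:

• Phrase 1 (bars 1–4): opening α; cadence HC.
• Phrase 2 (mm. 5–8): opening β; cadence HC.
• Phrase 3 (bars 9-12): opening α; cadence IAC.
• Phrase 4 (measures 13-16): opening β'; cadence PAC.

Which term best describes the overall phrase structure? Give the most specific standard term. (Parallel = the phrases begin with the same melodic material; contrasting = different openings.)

Four phrases in two halves: the first half (mm. 1-8) ends with a half cadence, the second (bars 9–16) with a perfect authentic cadence — a large antecedent–consequent pair, i.e. a double period.
Phrase 3 begins with the same material as phrase 1, making it parallel.

parallel double period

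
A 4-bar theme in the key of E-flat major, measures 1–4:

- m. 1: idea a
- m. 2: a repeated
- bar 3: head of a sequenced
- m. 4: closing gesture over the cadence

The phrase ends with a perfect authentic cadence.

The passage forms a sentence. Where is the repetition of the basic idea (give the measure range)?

The presentation of a sentence is the basic idea (bar 1) plus its repetition (bar 2); the repetition of the basic idea is therefore m. 2.

measures 2–2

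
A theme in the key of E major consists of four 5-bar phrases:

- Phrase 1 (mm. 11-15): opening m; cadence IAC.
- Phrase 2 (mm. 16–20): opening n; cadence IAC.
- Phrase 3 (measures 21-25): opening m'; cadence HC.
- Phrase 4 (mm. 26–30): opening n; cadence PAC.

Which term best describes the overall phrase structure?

Four phrases in two halves: the first half (bars 11–20) ends with an imperfect authentic cadence, the second (mm. 21–30) with a perfect authentic cadence — a large antecedent–consequent pair, i.e. a double period.
Phrase 3 begins with the same material as phrase 1, making it parallel.

parallel double period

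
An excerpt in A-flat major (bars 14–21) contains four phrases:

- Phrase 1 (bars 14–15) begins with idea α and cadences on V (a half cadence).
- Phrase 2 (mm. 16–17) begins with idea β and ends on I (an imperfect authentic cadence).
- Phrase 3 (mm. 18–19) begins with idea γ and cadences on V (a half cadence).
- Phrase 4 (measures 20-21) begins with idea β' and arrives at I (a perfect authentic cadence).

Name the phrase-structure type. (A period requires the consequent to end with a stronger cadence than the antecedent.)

contrasting double period

Four phrases in two halves: the first half (mm. 14–17) ends with an imperfect authentic cadence, the second (bars 18-21) with a perfect authentic cadence — a large antecedent–consequent pair, i.e. a double period.
Phrase 3 begins with different material from phrase 1, making it contrasting.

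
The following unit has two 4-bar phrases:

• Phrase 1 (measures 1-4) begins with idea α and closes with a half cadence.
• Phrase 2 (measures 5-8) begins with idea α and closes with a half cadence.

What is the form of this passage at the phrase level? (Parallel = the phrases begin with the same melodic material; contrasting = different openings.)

repeated phrase

Both phrases have the same opening (α) and the same cadence (half cadence): the second is a restatement, not a consequent, so this is a repeated phrase rather than a period.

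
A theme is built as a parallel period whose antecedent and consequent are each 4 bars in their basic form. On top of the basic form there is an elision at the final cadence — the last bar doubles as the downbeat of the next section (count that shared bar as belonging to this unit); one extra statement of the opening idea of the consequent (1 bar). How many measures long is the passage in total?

9 measures

Basic parallel period: 4 + 4 = 8 bars.
8 (basic form) + 1 (extra statement) = 9.
The elision shares a bar with the next section but does not change this unit's count.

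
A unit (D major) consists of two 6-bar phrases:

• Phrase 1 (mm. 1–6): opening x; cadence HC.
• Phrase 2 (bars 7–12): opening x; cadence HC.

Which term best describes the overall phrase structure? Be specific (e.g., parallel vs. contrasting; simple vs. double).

Both phrases have the same opening (x) and the same cadence (half cadence): the second is a restatement, not a consequent, so this is a repeated phrase rather than a period.

repeated phrase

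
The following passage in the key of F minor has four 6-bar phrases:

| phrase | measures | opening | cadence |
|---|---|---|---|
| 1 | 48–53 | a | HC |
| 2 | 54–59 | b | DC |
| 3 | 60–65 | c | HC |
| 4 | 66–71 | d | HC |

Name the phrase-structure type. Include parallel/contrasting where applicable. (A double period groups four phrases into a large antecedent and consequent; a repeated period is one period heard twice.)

Phrase 4 ends with a half cadence, no stronger than phrase 2's deceptive cadence, so the four phrases do not form a double period; nor do phrases 3–4 duplicate 1–2, so it is not a repeated period. With no phrase reaching a conclusive cadence, the passage is a phrase group.

phrase group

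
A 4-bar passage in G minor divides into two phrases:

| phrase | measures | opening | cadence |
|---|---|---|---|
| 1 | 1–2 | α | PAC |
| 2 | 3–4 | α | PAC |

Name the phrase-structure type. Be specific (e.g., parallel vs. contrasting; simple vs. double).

Both phrases have the same opening (α) and the same cadence (perfect authentic cadence): the second is a restatement, not a consequent, so this is a repeated phrase rather than a period.

repeated phrase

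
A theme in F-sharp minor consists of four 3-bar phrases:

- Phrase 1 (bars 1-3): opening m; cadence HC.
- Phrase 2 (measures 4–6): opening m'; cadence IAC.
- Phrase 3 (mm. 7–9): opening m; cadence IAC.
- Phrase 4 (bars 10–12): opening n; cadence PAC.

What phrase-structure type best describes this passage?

parallel double period

Four phrases in two halves: the first half (mm. 1-6) ends with an imperfect authentic cadence, the second (mm. 7–12) with a perfect authentic cadence — a large antecedent–consequent pair, i.e. a double period.
Phrase 3 begins with the same material as phrase 1, making it parallel.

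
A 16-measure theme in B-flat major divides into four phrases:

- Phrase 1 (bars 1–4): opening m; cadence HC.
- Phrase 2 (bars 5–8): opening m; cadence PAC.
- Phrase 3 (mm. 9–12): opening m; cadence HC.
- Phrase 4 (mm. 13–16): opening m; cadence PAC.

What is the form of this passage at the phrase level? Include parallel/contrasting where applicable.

repeated period

The cadence pattern HC–PAC–HC–PAC is weak–strong twice, and phrases 3–4 restate phrases 1–2: a period heard twice, not a double period (which would end weakly at phrase 2).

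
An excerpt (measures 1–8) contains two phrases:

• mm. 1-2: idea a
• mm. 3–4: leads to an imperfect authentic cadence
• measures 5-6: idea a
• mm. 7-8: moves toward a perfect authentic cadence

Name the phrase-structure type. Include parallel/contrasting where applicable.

parallel period

Phrase 1 ends with an imperfect authentic cadence (weaker) and phrase 2 with a perfect authentic cadence (stronger): antecedent + consequent = a period.
The two phrases open with the same material (a / a), so the period is parallel.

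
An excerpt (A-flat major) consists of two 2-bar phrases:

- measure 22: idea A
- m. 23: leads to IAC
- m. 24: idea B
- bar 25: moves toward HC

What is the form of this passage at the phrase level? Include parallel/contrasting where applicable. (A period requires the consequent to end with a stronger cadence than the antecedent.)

phrase group

The second phrase closes with a half cadence, which is not stronger than the first phrase's imperfect authentic cadence; without a weak→strong cadential pair there is no antecedent–consequent relationship, so this is a phrase group rather than a period.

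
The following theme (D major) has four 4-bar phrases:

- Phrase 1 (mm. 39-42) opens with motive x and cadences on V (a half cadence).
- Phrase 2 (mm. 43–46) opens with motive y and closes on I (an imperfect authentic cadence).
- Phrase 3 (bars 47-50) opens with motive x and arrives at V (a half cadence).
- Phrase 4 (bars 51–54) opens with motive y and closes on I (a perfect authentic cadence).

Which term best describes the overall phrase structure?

parallel double period

Four phrases in two halves: the first half (bars 39–46) ends with an imperfect authentic cadence, the second (measures 47–54) with a perfect authentic cadence — a large antecedent–consequent pair, i.e. a double period.
Phrase 3 begins with the same material as phrase 1, making it parallel.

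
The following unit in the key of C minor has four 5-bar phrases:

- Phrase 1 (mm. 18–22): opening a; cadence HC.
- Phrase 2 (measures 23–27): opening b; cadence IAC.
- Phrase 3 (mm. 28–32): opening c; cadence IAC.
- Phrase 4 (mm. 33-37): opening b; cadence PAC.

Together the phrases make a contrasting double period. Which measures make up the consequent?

measures 28–37

In a double period the first pair of phrases (ending imperfect authentic cadence) is the large antecedent and the second pair (ending perfect authentic cadence) is the large consequent; the consequent is measures 28–37.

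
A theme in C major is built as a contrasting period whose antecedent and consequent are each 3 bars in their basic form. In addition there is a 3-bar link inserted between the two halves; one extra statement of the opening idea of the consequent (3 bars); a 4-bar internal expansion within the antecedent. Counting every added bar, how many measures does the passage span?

16 measures

Basic contrasting period: 3 + 3 = 6 bars.
6 (basic form) + 3 (link) + 3 (extra statement) + 4 (internal expansion) = 16.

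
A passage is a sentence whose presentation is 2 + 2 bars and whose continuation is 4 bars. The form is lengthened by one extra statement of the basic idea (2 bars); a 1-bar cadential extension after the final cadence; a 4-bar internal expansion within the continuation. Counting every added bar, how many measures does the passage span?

Basic sentence: 2 + 2 + 4 = 8 bars.
8 (basic form) + 2 (extra statement) + 1 (cadential extension) + 4 (internal expansion) = 15.

15 measures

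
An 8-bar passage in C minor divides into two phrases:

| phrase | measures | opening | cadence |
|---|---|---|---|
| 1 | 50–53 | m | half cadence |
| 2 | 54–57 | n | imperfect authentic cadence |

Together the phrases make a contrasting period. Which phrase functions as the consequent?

The phrase ending with the weaker cadence (half cadence) is the antecedent; the one ending more conclusively (imperfect authentic cadence) is the consequent. The consequent is phrase 2.

phrase 2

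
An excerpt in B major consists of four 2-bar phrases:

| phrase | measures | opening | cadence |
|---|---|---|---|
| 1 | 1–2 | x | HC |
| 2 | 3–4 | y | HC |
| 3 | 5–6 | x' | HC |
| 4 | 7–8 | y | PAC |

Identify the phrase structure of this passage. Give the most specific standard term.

Four phrases in two halves: the first half (mm. 1–4) ends with a half cadence, the second (mm. 5–8) with a perfect authentic cadence — a large antecedent–consequent pair, i.e. a double period.
Phrase 3 begins with the same material as phrase 1, making it parallel.

parallel double period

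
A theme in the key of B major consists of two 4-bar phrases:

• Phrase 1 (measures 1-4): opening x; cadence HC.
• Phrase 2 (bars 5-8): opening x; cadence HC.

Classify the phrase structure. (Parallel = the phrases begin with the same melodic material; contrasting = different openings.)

repeated phrase

Both phrases have the same opening (x) and the same cadence (half cadence): the second is a restatement, not a consequent, so this is a repeated phrase rather than a period.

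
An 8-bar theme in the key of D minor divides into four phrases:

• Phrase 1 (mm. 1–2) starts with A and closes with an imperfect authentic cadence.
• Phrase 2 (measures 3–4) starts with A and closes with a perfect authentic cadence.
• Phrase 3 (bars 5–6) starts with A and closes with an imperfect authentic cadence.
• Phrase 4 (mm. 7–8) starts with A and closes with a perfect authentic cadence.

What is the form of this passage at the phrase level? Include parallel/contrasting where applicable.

The cadence pattern IAC–PAC–IAC–PAC is weak–strong twice, and phrases 3–4 restate phrases 1–2: a period heard twice, not a double period (which would end weakly at phrase 2).

repeated period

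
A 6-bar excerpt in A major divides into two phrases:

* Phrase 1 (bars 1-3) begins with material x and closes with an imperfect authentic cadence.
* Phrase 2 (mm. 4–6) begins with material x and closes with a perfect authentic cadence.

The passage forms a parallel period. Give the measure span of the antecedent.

measures 1–3

The antecedent is the phrase ending with the weaker cadence (imperfect authentic cadence, phrase 1) and the consequent the one ending more conclusively (perfect authentic cadence, phrase 2); the antecedent is measures 1–3.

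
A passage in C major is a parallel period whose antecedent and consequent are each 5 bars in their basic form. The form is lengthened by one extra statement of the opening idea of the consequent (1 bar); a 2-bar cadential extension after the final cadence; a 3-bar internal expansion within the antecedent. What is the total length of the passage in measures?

16 measures

Basic parallel period: 5 + 5 = 10 bars.
10 (basic form) + 1 (extra statement) + 2 (cadential extension) + 3 (internal expansion) = 16.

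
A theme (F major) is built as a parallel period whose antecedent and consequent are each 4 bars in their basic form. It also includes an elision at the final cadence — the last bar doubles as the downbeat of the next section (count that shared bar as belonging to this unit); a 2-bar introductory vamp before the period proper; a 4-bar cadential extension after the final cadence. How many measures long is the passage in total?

Basic parallel period: 4 + 4 = 8 bars.
8 (basic form) + 2 (introduction) + 4 (cadential extension) = 14.
The elision shares a bar with the next section but does not change this unit's count.

14 measures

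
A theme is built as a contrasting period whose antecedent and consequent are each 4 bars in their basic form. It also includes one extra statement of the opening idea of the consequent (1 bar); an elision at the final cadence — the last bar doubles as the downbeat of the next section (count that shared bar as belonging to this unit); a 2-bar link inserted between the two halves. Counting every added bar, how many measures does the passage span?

11 measures

Basic contrasting period: 4 + 4 = 8 bars.
8 (basic form) + 1 (extra statement) + 2 (link) = 11.
The elision shares a bar with the next section but does not change this unit's count.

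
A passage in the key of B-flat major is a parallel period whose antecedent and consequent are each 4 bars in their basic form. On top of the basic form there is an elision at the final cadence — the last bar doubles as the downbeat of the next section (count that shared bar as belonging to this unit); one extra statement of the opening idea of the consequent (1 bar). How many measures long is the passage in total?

9 measures

Basic parallel period: 4 + 4 = 8 bars.
8 (basic form) + 1 (extra statement) = 9.
The elision shares a bar with the next section but does not change this unit's count.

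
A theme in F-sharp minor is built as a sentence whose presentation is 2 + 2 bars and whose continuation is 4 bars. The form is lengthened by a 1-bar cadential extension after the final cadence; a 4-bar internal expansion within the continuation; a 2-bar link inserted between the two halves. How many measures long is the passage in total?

Basic sentence: 2 + 2 + 4 = 8 bars.
8 (basic form) + 1 (cadential extension) + 4 (internal expansion) + 2 (link) = 15.

15 measures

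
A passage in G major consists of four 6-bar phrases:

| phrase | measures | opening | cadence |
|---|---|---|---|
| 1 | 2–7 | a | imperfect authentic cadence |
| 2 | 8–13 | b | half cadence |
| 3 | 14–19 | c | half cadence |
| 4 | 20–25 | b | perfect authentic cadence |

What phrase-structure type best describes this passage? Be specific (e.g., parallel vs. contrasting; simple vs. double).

Four phrases in two halves: the first half (measures 2-13) ends with a half cadence, the second (measures 14-25) with a perfect authentic cadence — a large antecedent–consequent pair, i.e. a double period.
Phrase 3 begins with different material from phrase 1, making it contrasting.

contrasting double period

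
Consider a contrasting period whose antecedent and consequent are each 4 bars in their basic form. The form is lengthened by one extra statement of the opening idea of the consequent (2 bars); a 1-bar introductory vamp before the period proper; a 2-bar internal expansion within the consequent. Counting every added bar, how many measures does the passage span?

Basic contrasting period: 4 + 4 = 8 bars.
8 (basic form) + 2 (extra statement) + 1 (introduction) + 2 (internal expansion) = 13.

13 measures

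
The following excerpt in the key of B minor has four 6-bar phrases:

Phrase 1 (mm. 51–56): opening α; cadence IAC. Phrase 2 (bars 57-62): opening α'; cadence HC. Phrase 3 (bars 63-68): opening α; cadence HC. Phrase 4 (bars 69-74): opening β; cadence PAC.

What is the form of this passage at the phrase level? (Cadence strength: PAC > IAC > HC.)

parallel double period

Four phrases in two halves: the first half (mm. 51–62) ends with a half cadence, the second (bars 63–74) with a perfect authentic cadence — a large antecedent–consequent pair, i.e. a double period.
Phrase 3 begins with the same material as phrase 1, making it parallel.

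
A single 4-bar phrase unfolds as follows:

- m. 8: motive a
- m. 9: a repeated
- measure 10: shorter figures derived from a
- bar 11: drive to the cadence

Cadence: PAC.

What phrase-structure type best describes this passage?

sentence

Basic idea (m. 8) + its repetition (measure 9) form the presentation; fragmentation and cadence (bars 10-11) form the continuation — the 4-bar whole is a sentence.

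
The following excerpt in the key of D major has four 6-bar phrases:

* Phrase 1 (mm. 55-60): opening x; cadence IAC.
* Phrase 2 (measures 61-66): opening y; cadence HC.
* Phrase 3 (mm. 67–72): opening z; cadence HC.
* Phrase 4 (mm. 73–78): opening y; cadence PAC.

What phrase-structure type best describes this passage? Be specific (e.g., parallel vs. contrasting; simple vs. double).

Four phrases in two halves: the first half (measures 55–66) ends with a half cadence, the second (mm. 67–78) with a perfect authentic cadence — a large antecedent–consequent pair, i.e. a double period.
Phrase 3 begins with different material from phrase 1, making it contrasting.

contrasting double period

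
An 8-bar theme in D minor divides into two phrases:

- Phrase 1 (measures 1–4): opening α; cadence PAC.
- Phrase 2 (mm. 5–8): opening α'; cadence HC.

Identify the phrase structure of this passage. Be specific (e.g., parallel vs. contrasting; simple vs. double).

phrase group

The second phrase closes with a half cadence, which is not stronger than the first phrase's perfect authentic cadence; without a weak→strong cadential pair there is no antecedent–consequent relationship, so this is a phrase group rather than a period.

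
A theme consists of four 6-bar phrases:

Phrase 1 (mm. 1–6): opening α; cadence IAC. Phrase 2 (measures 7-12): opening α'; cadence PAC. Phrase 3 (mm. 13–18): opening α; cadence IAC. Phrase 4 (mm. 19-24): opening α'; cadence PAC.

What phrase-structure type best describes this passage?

The cadence pattern IAC–PAC–IAC–PAC is weak–strong twice, and phrases 3–4 restate phrases 1–2: a period heard twice, not a double period (which would end weakly at phrase 2).

repeated period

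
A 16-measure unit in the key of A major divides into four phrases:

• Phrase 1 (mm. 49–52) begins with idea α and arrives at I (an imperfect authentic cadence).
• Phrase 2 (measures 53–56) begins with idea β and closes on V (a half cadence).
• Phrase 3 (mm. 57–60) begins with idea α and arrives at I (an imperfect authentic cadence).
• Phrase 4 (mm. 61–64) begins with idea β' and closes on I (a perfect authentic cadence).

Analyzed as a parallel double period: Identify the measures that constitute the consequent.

measures 57–64

In a double period the four phrases pair into a large antecedent (phrases 1–2, ending half cadence) and a large consequent (phrases 3–4, ending perfect authentic cadence). The consequent spans mm. 57–64.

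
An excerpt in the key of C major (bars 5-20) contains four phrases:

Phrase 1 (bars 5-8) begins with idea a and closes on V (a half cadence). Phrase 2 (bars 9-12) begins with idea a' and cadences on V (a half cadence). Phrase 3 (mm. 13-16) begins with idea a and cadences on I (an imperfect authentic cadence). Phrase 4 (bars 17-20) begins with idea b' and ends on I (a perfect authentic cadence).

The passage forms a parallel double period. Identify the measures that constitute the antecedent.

measures 5–12

In a double period the four phrases pair into a large antecedent (phrases 1–2, ending half cadence) and a large consequent (phrases 3–4, ending perfect authentic cadence). The antecedent spans bars 5–12.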